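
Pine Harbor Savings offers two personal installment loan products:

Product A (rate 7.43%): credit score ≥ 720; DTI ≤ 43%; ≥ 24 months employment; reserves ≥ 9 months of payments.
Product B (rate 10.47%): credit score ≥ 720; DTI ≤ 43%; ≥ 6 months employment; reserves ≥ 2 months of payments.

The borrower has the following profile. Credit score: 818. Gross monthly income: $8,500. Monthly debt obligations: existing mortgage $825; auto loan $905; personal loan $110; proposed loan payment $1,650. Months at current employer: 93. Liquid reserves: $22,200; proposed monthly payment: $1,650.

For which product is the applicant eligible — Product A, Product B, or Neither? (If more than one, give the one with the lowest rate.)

Total debts = (825 + 905 + 110 + 1,650) = 3,490; DTI = 3,490/8,500 = 41.1%.
Reserves = 22,200/1,650 = 13.5 months.
Product A: score 818 ≥ 720; DTI 41.1% ≤ 43%; employment 93 ≥ 24 mo; reserves 13.5 ≥ 9 mo → qualifies.
Product B: score 818 ≥ 720; DTI 41.1% ≤ 43%; employment 93 ≥ 6 mo; reserves 13.5 ≥ 2 mo → qualifies.
Qualifying: Product A, Product B. Lowest rate is 7.43% → Product A.

Product A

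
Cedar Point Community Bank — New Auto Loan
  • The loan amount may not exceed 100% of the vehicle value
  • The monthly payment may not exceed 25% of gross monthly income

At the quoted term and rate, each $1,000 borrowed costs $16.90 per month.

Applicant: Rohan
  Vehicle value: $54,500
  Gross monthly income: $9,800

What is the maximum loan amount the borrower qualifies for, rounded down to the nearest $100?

$54,500

Payment cap: 25% × $9,800 = $2,450/month.
At $16.90 per $1,000, that supports 2,450/16.90 × 1,000 ≈ $144,970 → $144,900.
LTV cap: 100% × $54,500 = $54,500 → $54,500.
Binding constraint: loan-to-value.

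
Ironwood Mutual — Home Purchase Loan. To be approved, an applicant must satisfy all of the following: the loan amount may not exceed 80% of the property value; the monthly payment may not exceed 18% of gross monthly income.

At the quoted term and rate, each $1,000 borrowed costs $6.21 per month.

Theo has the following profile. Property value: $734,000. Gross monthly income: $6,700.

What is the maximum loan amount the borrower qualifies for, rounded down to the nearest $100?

$194,200

Payment cap: 18% × $6,700 = $1,206/month.
At $6.21 per $1,000, that supports 1,206/6.21 × 1,000 ≈ $194,202 → $194,200.
LTV cap: 80% × $734,000 = $587,200 → $587,200.
Binding constraint: payment-to-income.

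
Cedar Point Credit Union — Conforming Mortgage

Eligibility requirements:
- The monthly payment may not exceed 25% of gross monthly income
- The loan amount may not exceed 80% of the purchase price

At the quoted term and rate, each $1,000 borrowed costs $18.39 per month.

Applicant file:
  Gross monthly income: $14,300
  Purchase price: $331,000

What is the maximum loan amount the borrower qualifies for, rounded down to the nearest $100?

Payment cap: 25% × $14,300 = $3,575/month.
At $18.39 per $1,000, that supports 3,575/18.39 × 1,000 ≈ $194,399 → $194,300.
LTV cap: 80% × $331,000 = $264,800 → $264,800.
Binding constraint: payment-to-income.

$194,300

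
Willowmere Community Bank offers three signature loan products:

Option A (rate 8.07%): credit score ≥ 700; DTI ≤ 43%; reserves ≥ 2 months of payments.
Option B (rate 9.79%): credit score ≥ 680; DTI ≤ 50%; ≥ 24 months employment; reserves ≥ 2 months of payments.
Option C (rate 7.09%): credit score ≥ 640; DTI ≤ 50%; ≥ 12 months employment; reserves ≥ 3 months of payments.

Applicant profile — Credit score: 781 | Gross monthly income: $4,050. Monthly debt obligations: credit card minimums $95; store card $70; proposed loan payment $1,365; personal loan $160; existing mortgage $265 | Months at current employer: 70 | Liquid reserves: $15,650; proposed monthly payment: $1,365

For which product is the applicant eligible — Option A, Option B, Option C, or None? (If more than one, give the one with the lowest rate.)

Option C

Total debts = (95 + 70 + 1,365 + 160 + 265) = 1,955; DTI = 1,955/4,050 = 48.3%.
Reserves = 15,650/1,365 = 11.5 months.
Option A: score 781 ≥ 700; DTI 48.3% > 43%; reserves 11.5 ≥ 2 mo → does not qualify.
Option B: score 781 ≥ 680; DTI 48.3% ≤ 50%; employment 70 ≥ 24 mo; reserves 11.5 ≥ 2 mo → qualifies.
Option C: score 781 ≥ 640; DTI 48.3% ≤ 50%; employment 70 ≥ 12 mo; reserves 11.5 ≥ 3 mo → qualifies.
Qualifying: Option B, Option C. Lowest rate is 7.09% → Option C.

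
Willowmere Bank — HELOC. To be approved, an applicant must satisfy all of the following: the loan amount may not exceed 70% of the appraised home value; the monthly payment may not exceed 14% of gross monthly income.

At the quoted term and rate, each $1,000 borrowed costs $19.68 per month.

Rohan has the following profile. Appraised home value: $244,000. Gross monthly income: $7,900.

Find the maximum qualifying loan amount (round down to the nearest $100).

Payment cap: 14% × $7,900 = $1,106/month.
At $19.68 per $1,000, that supports 1,106/19.68 × 1,000 ≈ $56,199 → $56,100.
LTV cap: 70% × $244,000 = $170,800 → $170,800.
Binding constraint: payment-to-income.

$56,100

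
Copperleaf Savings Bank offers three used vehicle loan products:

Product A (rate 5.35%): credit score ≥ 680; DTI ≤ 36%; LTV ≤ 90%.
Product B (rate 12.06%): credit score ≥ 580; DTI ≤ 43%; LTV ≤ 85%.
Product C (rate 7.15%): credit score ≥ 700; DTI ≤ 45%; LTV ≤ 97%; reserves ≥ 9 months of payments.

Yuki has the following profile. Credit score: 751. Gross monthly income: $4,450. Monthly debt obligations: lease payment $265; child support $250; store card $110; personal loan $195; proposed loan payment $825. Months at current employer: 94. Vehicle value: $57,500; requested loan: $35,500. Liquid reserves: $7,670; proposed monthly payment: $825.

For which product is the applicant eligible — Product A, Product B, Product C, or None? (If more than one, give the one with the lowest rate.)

Total debts = (265 + 250 + 110 + 195 + 825) = 1,645; DTI = 1,645/4,450 = 37%.
LTV = 35,500/57,500 = 61.7%.
Reserves = 7,670/825 = 9.3 months.
Product A: score 751 ≥ 680; DTI 37% > 36%; LTV 61.7% ≤ 90% → does not qualify.
Product B: score 751 ≥ 580; DTI 37% ≤ 43%; LTV 61.7% ≤ 85% → qualifies.
Product C: score 751 ≥ 700; DTI 37% ≤ 45%; LTV 61.7% ≤ 97%; reserves 9.3 ≥ 9 mo → qualifies.
Qualifying: Product B, Product C. Lowest rate is 7.15% → Product C.

Product C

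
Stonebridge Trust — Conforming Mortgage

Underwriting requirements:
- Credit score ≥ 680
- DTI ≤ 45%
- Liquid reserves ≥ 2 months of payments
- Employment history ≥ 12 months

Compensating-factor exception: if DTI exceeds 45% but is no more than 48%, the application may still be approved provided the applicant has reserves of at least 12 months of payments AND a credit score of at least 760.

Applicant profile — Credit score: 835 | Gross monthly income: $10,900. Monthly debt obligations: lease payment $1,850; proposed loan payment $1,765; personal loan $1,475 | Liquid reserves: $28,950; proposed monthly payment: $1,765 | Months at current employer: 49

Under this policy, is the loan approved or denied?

Credit score 835 ≥ 680 (meets base)
Total debts = (1,850 + 1,765 + 1,475) = 5,090. DTI: 5,090 ÷ 10,900 = 46.7%, over the 45% base limit.
Reserves: 28,950 ÷ 1,765 = 16.4 months (meets 2-month minimum)
Employment 49 ≥ 12 months
DTI 46.7% is within the 45%–48% exception band; checking compensating factors.
Override check — reserves: 16.4 mo (ok); score: 835 (ok).
Both compensating conditions met → exception applies.

Approved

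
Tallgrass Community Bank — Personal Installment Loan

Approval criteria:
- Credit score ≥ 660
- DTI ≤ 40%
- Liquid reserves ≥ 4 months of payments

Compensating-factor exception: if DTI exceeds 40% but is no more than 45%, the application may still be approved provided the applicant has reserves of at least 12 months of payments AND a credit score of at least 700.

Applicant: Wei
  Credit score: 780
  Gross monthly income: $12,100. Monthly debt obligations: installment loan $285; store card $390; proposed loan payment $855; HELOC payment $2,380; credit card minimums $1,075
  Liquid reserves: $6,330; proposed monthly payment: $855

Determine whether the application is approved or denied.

Denied

Credit score 780 ≥ 660 (meets base)
Total debts = (285 + 390 + 855 + 2,380 + 1,075) = 4,985. DTI = 4,985/12,100 = 41.2% > 40% — standard DTI limit exceeded.
Liquid reserves cover 6,330/855 = 7.4 months — ≥ 4 required
DTI 41.2% is within the 40%–45% exception band; checking compensating factors.
Reserves 7.4 < 12 months; credit score 780 ≥ 700.
Compensating-factor requirement not fully met.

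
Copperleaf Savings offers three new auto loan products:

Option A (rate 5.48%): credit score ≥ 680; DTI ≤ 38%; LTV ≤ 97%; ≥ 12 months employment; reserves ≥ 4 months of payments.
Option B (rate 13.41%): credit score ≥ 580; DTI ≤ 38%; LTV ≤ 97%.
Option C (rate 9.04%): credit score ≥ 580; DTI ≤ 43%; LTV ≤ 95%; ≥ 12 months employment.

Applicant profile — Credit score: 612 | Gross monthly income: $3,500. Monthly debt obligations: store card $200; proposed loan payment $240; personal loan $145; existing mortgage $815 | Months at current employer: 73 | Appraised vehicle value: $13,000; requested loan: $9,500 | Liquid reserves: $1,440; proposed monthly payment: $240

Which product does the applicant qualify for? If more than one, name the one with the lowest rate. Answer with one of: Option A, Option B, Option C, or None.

Total debts = (200 + 240 + 145 + 815) = 1,400; DTI = 1,400/3,500 = 40%.
LTV = 9,500/13,000 = 73.1%.
Reserves = 1,440/240 = 6.0 months.
Option A: score 612 < 680; DTI 40% > 38%; LTV 73.1% ≤ 97%; employment 73 ≥ 12 mo; reserves 6.0 ≥ 4 mo → does not qualify.
Option B: score 612 ≥ 580; DTI 40% > 38%; LTV 73.1% ≤ 97% → does not qualify.
Option C: score 612 ≥ 580; DTI 40% ≤ 43%; LTV 73.1% ≤ 95%; employment 73 ≥ 12 mo → qualifies.

Option C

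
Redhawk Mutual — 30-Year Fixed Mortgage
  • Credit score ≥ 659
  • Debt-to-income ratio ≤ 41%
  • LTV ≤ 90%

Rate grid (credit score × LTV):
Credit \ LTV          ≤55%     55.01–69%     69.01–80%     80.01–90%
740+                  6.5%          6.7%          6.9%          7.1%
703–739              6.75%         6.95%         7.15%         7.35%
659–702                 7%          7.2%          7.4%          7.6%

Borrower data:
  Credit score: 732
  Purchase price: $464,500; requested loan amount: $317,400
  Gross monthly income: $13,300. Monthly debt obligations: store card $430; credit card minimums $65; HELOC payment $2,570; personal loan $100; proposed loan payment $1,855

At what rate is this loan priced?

6.95%

Credit score 732 ≥ 659; Total monthly debts = (430 + 65 + 2,570 + 100 + 1,855) = 5,020. DTI = 5,020/13,300 = 37.7% ≤ 41%
LTV = 317,400/464,500 = 68.3% ≤ 90%
Score 732 is in the 703–739 band; LTV 68.3% is in the 55.01–69% band → 6.95%.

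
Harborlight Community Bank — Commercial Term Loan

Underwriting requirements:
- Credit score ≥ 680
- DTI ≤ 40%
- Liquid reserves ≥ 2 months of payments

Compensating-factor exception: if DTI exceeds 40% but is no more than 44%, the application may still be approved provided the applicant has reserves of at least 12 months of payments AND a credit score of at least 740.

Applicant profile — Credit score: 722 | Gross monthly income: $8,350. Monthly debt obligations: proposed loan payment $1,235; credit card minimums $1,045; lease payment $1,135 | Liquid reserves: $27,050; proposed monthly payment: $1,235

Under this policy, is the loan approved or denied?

Credit score 722 ≥ 680 (meets base)
Total debts = (1,235 + 1,045 + 1,135) = 3,415. DTI: 3,415 ÷ 8,350 = 40.9%, over the 40% base limit.
Reserves = 27,050/1,235 = 21.9 months ≥ 2
40.9% falls in the override range (40%–44%), so the compensating-factor test applies.
Override check — reserves: 21.9 mo (ok); score: 722 (below 740).
Compensating-factor requirement not fully met.

Denied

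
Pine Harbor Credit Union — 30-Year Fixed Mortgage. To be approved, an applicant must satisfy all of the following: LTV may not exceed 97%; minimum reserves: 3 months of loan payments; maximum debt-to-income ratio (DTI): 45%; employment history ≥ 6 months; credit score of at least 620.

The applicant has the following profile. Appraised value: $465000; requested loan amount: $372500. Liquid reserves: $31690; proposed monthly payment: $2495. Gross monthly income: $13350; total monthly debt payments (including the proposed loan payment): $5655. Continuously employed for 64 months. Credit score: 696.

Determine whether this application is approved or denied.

LTV: 372,500 ÷ 465,000 = 80.1%, within 97% cap
Reserves: 31,690 ÷ 2,495 = 12.7 months (meets 3-month minimum)
Debt-to-income = 5,655/13,350 = 42.4% — meets 45% limit
Employment 64 ≥ 6 months
Credit score 696 ≥ 620 (meets)
All criteria satisfied.

Approved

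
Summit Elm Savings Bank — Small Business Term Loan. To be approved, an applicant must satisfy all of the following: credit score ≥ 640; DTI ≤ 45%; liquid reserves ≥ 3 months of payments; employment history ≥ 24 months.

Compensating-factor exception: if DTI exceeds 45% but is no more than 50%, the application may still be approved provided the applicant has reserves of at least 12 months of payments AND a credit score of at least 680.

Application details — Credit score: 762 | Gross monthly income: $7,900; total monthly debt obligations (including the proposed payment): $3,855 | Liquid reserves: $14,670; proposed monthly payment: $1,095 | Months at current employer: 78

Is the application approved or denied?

Credit score 762 ≥ 640 (meets base)
DTI = 3,855/7,900 = 48.8% > 45% — standard DTI limit exceeded.
Reserves = 14,670/1,095 = 13.4 months ≥ 3
Employment 78 ≥ 24 months
DTI 48.8% is within the 45%–50% exception band; checking compensating factors.
Override check — reserves: 13.4 mo (ok); score: 762 (ok).
Both override conditions satisfied; DTI exception granted.

Approved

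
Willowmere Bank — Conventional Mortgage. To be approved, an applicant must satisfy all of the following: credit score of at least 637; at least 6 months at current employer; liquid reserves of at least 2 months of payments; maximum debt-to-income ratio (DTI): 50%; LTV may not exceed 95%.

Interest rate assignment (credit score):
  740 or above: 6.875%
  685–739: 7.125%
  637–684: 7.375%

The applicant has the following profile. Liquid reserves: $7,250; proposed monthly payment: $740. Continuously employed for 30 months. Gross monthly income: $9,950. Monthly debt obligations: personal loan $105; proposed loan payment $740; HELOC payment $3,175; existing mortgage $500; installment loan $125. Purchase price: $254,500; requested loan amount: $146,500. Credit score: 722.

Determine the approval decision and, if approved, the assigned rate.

Credit score 722 ≥ 637 (meets minimum)
Total monthly debts = (105 + 740 + 3,175 + 500 + 125) = 4,645. DTI: 4,645 ÷ 9,950 = 46.7%, within the 50% cap
LTV = 146,500/254,500 = 57.6% ≤ 95%
Employment 30 ≥ 6 months
Reserves: 7,250 ÷ 740 = 9.8 months (meets 2-month minimum)
All requirements met. Score 722 falls in the 685–739 tier → 7.125%.

Approved at 7.125%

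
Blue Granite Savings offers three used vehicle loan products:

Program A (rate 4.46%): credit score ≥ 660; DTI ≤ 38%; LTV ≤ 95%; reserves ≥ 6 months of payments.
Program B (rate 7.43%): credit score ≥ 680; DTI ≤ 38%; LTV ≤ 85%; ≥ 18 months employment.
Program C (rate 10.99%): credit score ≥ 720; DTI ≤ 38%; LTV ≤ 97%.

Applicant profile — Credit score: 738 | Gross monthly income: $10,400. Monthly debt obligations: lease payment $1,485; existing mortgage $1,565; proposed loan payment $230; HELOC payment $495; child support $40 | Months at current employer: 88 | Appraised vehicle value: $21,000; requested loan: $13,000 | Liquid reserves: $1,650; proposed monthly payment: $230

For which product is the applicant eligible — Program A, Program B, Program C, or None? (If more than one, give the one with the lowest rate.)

Program A

Total debts = (1,485 + 1,565 + 230 + 495 + 40) = 3,815; DTI = 3,815/10,400 = 36.7%.
LTV = 13,000/21,000 = 61.9%.
Reserves = 1,650/230 = 7.2 months.
Program A: score 738 ≥ 660; DTI 36.7% ≤ 38%; LTV 61.9% ≤ 95%; reserves 7.2 ≥ 6 mo → qualifies.
Program B: score 738 ≥ 680; DTI 36.7% ≤ 38%; LTV 61.9% ≤ 85%; employment 88 ≥ 18 mo → qualifies.
Program C: score 738 ≥ 720; DTI 36.7% ≤ 38%; LTV 61.9% ≤ 97% → qualifies.
Qualifying: Program A, Program B, Program C. Lowest rate is 4.46% → Program A.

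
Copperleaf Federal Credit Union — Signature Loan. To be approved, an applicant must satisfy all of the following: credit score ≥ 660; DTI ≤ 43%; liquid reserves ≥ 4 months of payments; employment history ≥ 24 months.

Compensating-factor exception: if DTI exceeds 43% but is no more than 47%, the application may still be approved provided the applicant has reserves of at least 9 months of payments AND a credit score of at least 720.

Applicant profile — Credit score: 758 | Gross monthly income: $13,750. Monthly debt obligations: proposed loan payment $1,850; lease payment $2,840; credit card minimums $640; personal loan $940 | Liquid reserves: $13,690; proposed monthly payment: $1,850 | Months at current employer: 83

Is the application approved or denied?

Credit score 758 ≥ 660 (meets base)
Total debts = (1,850 + 2,840 + 640 + 940) = 6,270. DTI: 6,270 ÷ 13,750 = 45.6%, over the 43% base limit.
Reserves = 13,690/1,850 = 7.4 months ≥ 4
Employment 83 ≥ 24 months
DTI 45.6% is within the 43%–47% exception band; checking compensating factors.
Reserves 7.4 < 9 months; credit score 758 ≥ 720.
Override conditions not both satisfied; exception does not apply.

Denied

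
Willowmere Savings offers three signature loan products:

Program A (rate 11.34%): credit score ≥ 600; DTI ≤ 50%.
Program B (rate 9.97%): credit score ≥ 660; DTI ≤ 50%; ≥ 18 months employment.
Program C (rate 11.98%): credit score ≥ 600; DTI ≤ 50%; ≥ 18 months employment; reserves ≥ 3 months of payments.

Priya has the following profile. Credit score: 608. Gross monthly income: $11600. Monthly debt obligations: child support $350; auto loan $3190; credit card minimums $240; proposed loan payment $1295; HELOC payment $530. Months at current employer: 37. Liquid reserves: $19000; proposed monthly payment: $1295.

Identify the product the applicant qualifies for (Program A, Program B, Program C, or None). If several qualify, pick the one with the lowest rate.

Total debts = (350 + 3,190 + 240 + 1,295 + 530) = 5,605; DTI = 5,605/11,600 = 48.3%.
Reserves = 19,000/1,295 = 14.7 months.
Program A: score 608 ≥ 600; DTI 48.3% ≤ 50% → qualifies.
Program B: score 608 < 660; DTI 48.3% ≤ 50%; employment 37 ≥ 18 mo → does not qualify.
Program C: score 608 ≥ 600; DTI 48.3% ≤ 50%; employment 37 ≥ 18 mo; reserves 14.7 ≥ 3 mo → qualifies.
Qualifying: Program A, Program C. Lowest rate is 11.34% → Program A.

Program A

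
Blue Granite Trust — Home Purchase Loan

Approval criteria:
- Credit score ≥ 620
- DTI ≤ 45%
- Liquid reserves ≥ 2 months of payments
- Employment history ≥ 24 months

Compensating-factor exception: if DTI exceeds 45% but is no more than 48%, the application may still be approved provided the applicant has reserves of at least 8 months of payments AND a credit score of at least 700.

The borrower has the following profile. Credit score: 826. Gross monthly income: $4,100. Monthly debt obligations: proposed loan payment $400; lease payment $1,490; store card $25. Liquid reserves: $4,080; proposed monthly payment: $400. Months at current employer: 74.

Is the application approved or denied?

Approved

Credit score 826 ≥ 620 (meets base)
Total debts = (400 + 1,490 + 25) = 1,915. DTI = 1,915/4,100 = 46.7% > 45% — standard DTI limit exceeded.
Reserves = 4,080/400 = 10.2 months ≥ 2
Employment 74 ≥ 24 months
46.7% falls in the override range (45%–48%), so the compensating-factor test applies.
Reserves 10.2 ≥ 8 months; credit score 826 ≥ 700.
Both override conditions satisfied; DTI exception granted.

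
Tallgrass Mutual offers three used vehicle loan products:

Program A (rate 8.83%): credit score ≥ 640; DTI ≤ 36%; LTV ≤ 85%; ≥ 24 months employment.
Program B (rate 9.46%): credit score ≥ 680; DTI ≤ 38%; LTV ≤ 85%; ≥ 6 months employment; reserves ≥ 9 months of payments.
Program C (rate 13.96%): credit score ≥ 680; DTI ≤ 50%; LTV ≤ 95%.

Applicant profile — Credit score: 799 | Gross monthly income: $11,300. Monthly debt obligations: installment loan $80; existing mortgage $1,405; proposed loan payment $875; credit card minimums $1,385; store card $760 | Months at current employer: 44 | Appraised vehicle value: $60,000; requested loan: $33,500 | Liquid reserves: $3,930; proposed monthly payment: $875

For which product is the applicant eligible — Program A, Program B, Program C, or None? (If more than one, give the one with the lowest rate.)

Total debts = (80 + 1,405 + 875 + 1,385 + 760) = 4,505; DTI = 4,505/11,300 = 39.9%.
LTV = 33,500/60,000 = 55.8%.
Reserves = 3,930/875 = 4.5 months.
Program A: score 799 ≥ 640; DTI 39.9% > 36%; LTV 55.8% ≤ 85%; employment 44 ≥ 24 mo → does not qualify.
Program B: score 799 ≥ 680; DTI 39.9% > 38%; LTV 55.8% ≤ 85%; employment 44 ≥ 6 mo; reserves 4.5 < 9 mo → does not qualify.
Program C: score 799 ≥ 680; DTI 39.9% ≤ 50%; LTV 55.8% ≤ 95% → qualifies.

Program C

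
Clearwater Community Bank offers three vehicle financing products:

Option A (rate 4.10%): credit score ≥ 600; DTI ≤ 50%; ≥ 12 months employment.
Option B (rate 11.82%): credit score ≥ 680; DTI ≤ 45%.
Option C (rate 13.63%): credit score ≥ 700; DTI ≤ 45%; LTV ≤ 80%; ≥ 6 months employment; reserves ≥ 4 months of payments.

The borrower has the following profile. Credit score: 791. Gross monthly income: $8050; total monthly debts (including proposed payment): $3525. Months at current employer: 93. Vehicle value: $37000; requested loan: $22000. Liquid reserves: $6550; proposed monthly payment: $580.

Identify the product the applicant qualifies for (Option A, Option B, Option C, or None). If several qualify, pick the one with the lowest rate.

Option A

DTI = 3,525/8,050 = 43.8%.
LTV = 22,000/37,000 = 59.5%.
Reserves = 6,550/580 = 11.3 months.
Option A: score 791 ≥ 600; DTI 43.8% ≤ 50%; employment 93 ≥ 12 mo → qualifies.
Option B: score 791 ≥ 680; DTI 43.8% ≤ 45% → qualifies.
Option C: score 791 ≥ 700; DTI 43.8% ≤ 45%; LTV 59.5% ≤ 80%; employment 93 ≥ 6 mo; reserves 11.3 ≥ 4 mo → qualifies.
Qualifying: Option A, Option B, Option C. Lowest rate is 4.10% → Option A.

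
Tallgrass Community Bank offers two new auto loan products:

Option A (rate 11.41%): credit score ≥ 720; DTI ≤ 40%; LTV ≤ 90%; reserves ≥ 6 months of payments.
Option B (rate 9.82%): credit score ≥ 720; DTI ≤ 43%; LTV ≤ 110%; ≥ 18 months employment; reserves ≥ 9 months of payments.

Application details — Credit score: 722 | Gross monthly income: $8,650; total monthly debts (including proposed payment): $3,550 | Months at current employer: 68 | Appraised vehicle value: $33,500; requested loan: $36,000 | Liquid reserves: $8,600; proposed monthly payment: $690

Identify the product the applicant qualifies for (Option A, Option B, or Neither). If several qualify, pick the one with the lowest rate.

Option B

DTI = 3,550/8,650 = 41%.
LTV = 36,000/33,500 = 107.5%.
Reserves = 8,600/690 = 12.5 months.
Option A: score 722 ≥ 720; DTI 41% > 40%; LTV 107.5% > 90%; reserves 12.5 ≥ 6 mo → does not qualify.
Option B: score 722 ≥ 720; DTI 41% ≤ 43%; LTV 107.5% ≤ 110%; employment 68 ≥ 18 mo; reserves 12.5 ≥ 9 mo → qualifies.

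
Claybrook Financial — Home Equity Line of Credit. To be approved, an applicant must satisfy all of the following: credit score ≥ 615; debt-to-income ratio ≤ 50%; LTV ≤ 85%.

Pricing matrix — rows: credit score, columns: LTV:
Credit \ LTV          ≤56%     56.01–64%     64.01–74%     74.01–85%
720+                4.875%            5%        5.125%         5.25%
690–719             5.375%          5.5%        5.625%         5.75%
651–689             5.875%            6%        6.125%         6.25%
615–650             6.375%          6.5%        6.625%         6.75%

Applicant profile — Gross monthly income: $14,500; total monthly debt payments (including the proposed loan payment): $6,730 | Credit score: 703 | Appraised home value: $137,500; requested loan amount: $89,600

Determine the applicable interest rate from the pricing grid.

Credit score 703 ≥ 615; Debt-to-income = 6,730/14,500 = 46.4% — meets 50% limit
LTV: 89,600 ÷ 137,500 = 65.2%, within 85% cap
Score 703 is in the 690–719 band; LTV 65.2% is in the 64.01–74% band → 5.625%.

5.625%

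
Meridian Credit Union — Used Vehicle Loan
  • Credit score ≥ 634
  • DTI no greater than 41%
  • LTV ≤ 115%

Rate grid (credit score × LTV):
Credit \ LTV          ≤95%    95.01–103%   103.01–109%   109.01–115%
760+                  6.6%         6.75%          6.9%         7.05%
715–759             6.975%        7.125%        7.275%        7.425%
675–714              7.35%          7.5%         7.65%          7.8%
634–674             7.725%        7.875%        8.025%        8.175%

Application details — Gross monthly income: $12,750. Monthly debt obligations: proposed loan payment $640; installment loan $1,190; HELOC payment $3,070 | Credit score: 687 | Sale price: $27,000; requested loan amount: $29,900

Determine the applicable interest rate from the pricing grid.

Credit score 687 ≥ 634; Total monthly debts = (640 + 1,190 + 3,070) = 4,900. DTI: 4,900 ÷ 12,750 = 38.4%, within the 41% cap
Loan-to-value = 29,900/27,000 = 110.7% — pass (115% max)
Score 687 is in the 675–714 band; LTV 110.7% is in the 109.01–115% band → 7.8%.

7.8%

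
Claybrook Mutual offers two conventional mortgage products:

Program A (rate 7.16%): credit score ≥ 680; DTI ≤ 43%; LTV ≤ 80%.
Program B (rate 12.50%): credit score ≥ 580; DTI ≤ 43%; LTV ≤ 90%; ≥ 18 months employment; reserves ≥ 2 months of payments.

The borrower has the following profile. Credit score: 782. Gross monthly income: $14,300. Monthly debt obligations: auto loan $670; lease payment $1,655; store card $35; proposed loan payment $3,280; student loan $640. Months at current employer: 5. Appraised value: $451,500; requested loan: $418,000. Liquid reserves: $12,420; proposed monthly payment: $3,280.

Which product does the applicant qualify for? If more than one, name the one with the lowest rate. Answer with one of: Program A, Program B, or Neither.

Neither

Total debts = (670 + 1,655 + 35 + 3,280 + 640) = 6,280; DTI = 6,280/14,300 = 43.9%.
LTV = 418,000/451,500 = 92.6%.
Reserves = 12,420/3,280 = 3.8 months.
Program A: score 782 ≥ 680; DTI 43.9% > 43%; LTV 92.6% > 80% → does not qualify.
Program B: score 782 ≥ 580; DTI 43.9% > 43%; LTV 92.6% > 90%; employment 5 < 18 mo; reserves 3.8 ≥ 2 mo → does not qualify.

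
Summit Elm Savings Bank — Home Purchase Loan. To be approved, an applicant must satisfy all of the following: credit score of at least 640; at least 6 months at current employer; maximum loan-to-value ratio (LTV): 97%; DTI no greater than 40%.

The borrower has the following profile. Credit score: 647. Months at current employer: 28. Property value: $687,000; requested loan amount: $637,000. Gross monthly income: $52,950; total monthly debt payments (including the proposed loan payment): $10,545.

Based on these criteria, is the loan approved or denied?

Credit score 647 ≥ 640 (meets)
Employment 28 ≥ 6 months
LTV = 637,000/687,000 = 92.7% ≤ 97%
DTI: 10,545 ÷ 52,950 = 19.9%, within the 40% cap
All criteria satisfied.

Approved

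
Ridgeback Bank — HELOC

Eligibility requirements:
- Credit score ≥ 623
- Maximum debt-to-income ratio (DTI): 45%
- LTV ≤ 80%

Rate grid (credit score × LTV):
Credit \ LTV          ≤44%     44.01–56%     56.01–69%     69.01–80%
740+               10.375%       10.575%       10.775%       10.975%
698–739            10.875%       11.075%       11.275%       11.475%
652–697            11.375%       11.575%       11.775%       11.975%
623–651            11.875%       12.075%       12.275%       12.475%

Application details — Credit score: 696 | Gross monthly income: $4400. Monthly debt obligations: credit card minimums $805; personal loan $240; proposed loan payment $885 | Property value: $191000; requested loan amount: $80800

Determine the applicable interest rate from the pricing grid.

11.375%

Credit score 696 ≥ 623; Total monthly debts = (805 + 240 + 885) = 1,930. Debt-to-income = 1,930/4,400 = 43.9% — meets 45% limit
LTV: 80,800 ÷ 191,000 = 42.3%, within 80% cap
Score 696 is in the 652–697 band; LTV 42.3% is in the ≤44% band → 11.375%.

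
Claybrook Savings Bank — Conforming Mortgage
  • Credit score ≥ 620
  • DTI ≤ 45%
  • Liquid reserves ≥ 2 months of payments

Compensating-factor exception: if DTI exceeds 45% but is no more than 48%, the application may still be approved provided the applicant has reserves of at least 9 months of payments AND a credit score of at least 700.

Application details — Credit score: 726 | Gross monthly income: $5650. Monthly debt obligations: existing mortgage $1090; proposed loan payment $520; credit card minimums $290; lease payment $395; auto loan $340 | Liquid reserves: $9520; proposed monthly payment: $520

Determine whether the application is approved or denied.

Approved

Credit score 726 ≥ 620 (meets base)
Total debts = (1,090 + 520 + 290 + 395 + 340) = 2,635. DTI = 2,635/5,650 = 46.6% > 45% — standard DTI limit exceeded.
Reserves = 9,520/520 = 18.3 months ≥ 2
46.6% falls in the override range (45%–48%), so the compensating-factor test applies.
Reserves 18.3 ≥ 9 months; credit score 726 ≥ 700.
Both override conditions satisfied; DTI exception granted.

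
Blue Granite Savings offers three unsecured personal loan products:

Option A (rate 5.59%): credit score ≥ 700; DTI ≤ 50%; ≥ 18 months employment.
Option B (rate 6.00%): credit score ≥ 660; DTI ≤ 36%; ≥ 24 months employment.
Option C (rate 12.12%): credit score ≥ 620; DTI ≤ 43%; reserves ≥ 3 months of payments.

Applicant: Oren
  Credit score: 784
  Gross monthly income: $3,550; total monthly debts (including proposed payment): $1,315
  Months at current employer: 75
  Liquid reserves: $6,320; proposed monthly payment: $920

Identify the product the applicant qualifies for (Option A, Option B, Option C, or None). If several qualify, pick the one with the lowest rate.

Option A

DTI = 1,315/3,550 = 37%.
Reserves = 6,320/920 = 6.9 months.
Option A: score 784 ≥ 700; DTI 37% ≤ 50%; employment 75 ≥ 18 mo → qualifies.
Option B: score 784 ≥ 660; DTI 37% > 36%; employment 75 ≥ 24 mo → does not qualify.
Option C: score 784 ≥ 620; DTI 37% ≤ 43%; reserves 6.9 ≥ 3 mo → qualifies.
Qualifying: Option A, Option C. Lowest rate is 5.59% → Option A.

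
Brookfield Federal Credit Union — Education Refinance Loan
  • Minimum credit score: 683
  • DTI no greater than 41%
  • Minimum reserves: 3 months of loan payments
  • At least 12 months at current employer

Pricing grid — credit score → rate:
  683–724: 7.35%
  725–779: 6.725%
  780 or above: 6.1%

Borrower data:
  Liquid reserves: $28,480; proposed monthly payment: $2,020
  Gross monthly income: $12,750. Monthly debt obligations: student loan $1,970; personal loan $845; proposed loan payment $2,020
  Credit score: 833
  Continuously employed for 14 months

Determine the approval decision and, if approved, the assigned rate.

Credit score 833 ≥ 683 (meets minimum)
Total monthly debts = (1,970 + 845 + 2,020) = 4,835. DTI: 4,835 ÷ 12,750 = 37.9%, within the 41% cap
Reserves: 28,480 ÷ 2,020 = 14.1 months (meets 3-month minimum)
Employment 14 ≥ 12 months
All requirements met. Score 833 falls in the 780 or above tier → 6.1%.

Approved at 6.1%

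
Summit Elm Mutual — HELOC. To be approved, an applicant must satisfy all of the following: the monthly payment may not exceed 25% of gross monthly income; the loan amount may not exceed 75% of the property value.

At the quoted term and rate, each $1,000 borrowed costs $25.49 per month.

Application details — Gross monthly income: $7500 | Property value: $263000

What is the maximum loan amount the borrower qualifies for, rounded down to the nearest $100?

$73,500

Payment cap: 25% × $7,500 = $1,875/month.
At $25.49 per $1,000, that supports 1,875/25.49 × 1,000 ≈ $73,558 → $73,500.
LTV cap: 75% × $263,000 = $197,250 → $197,200.
Binding constraint: payment-to-income.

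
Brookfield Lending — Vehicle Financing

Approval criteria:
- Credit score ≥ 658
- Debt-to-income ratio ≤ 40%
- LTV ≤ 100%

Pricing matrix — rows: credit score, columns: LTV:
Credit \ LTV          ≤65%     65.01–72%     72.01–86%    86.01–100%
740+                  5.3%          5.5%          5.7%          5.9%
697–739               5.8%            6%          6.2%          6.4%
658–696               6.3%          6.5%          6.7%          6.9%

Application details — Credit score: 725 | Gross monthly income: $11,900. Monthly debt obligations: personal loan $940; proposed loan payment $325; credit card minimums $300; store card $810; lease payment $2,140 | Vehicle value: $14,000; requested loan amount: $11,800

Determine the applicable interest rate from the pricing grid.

Credit score 725 ≥ 658; Total monthly debts = (940 + 325 + 300 + 810 + 2,140) = 4,515. Debt-to-income = 4,515/11,900 = 37.9% — meets 40% limit
Loan-to-value = 11,800/14,000 = 84.3% — pass (100% max)
Row: 725 falls in 697–739. Column: 84.3% falls in 72.01–86%. Rate = 6.2%.

6.2%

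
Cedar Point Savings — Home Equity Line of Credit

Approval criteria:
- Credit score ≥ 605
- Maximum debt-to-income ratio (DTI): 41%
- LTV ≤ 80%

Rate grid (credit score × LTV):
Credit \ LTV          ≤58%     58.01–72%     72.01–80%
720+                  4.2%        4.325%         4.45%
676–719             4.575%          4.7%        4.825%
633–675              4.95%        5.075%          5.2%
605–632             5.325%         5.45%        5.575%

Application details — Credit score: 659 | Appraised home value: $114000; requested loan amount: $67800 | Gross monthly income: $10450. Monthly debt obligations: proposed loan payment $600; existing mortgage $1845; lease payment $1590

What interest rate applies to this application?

Credit score 659 ≥ 605; Total monthly debts = (600 + 1,845 + 1,590) = 4,035. DTI = 4,035/10,450 = 38.6% ≤ 41%
LTV: 67,800 ÷ 114,000 = 59.5%, within 80% cap
Score 659 is in the 633–675 band; LTV 59.5% is in the 58.01–72% band → 5.075%.

5.075%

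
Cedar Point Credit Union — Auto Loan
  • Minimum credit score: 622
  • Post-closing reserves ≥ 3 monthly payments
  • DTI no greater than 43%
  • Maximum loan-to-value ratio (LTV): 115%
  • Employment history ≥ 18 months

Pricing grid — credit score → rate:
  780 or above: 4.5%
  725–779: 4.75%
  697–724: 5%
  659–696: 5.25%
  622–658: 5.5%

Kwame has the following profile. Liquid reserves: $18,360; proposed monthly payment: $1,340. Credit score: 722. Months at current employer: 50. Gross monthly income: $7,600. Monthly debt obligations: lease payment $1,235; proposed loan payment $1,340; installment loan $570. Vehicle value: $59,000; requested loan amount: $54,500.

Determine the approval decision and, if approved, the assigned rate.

Credit score 722 ≥ 622 (meets minimum)
Reserves = 18,360/1,340 = 13.7 months ≥ 3
Employment 50 ≥ 18 months
Total monthly debts = (1,235 + 1,340 + 570) = 3,145. DTI = 3,145/7,600 = 41.4% ≤ 43%
Loan-to-value = 54,500/59,000 = 92.4% — pass (115% max)
All requirements met. Score 722 falls in the 697–724 tier → 5%.

Approved at 5%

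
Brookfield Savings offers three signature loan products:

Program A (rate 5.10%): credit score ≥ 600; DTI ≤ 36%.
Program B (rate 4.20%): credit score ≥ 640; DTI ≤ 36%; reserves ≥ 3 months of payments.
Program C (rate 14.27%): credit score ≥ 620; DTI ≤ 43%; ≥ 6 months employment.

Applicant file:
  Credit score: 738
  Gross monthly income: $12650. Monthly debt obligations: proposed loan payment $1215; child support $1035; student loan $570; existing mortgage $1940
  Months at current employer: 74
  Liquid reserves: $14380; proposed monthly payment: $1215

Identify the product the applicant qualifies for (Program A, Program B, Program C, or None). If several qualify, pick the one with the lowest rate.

Program C

Total debts = (1,215 + 1,035 + 570 + 1,940) = 4,760; DTI = 4,760/12,650 = 37.6%.
Reserves = 14,380/1,215 = 11.8 months.
Program A: score 738 ≥ 600; DTI 37.6% > 36% → does not qualify.
Program B: score 738 ≥ 640; DTI 37.6% > 36%; reserves 11.8 ≥ 3 mo → does not qualify.
Program C: score 738 ≥ 620; DTI 37.6% ≤ 43%; employment 74 ≥ 6 mo → qualifies.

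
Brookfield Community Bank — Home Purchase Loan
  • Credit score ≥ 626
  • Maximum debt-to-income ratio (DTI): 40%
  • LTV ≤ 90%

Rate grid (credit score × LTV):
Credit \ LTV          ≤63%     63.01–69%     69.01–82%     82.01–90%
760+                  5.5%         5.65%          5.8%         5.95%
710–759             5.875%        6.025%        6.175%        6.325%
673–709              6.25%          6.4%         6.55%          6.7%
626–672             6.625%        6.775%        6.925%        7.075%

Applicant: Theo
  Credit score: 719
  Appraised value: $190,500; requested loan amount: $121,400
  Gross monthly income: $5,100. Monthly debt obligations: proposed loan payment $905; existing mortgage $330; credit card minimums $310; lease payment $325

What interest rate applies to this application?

Credit score 719 ≥ 626; Total monthly debts = (905 + 330 + 310 + 325) = 1,870. DTI: 1,870 ÷ 5,100 = 36.7%, within the 40% cap
LTV = 121,400/190,500 = 63.7% ≤ 90%
Row: 719 falls in 710–759. Column: 63.7% falls in 63.01–69%. Rate = 6.025%.

6.025%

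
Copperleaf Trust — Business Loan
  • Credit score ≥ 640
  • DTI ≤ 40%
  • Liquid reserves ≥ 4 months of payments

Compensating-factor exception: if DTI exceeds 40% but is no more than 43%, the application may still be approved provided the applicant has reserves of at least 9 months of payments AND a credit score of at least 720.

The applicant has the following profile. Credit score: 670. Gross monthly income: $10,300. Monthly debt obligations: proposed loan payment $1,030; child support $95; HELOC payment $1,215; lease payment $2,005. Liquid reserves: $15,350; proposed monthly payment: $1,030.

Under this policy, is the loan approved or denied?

Credit score 670 ≥ 640 (meets base)
Total debts = (1,030 + 95 + 1,215 + 2,005) = 4,345. DTI = 4,345/10,300 = 42.2% > 40% — standard DTI limit exceeded.
Liquid reserves cover 15,350/1,030 = 14.9 months — ≥ 4 required
42.2% falls in the override range (40%–43%), so the compensating-factor test applies.
Reserves 14.9 ≥ 9 months; credit score 670 < 720.
Compensating-factor requirement not fully met.

Denied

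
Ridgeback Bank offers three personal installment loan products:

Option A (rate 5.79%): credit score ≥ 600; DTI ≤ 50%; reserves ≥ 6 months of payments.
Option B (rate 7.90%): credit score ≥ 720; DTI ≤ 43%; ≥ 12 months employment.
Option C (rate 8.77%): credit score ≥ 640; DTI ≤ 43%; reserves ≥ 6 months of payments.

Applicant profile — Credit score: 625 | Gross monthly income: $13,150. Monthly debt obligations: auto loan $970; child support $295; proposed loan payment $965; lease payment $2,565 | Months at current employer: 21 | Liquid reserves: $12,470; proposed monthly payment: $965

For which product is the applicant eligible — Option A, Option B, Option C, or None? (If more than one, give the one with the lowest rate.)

Option A

Total debts = (970 + 295 + 965 + 2,565) = 4,795; DTI = 4,795/13,150 = 36.5%.
Reserves = 12,470/965 = 12.9 months.
Option A: score 625 ≥ 600; DTI 36.5% ≤ 50%; reserves 12.9 ≥ 6 mo → qualifies.
Option B: score 625 < 720; DTI 36.5% ≤ 43%; employment 21 ≥ 12 mo → does not qualify.
Option C: score 625 < 640; DTI 36.5% ≤ 43%; reserves 12.9 ≥ 6 mo → does not qualify.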